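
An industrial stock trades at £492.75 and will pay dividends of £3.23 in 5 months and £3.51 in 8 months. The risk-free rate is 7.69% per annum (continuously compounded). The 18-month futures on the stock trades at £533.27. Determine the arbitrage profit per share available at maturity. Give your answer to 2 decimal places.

£12.47 per share

PV(dividends) I = 3.23·e^(−0.0769·5/12) + 3.51·e^(−0.0769·8/12) = 6.4627
Fair futures F* = (S − I)·e^(rT) = (492.75 − 6.4627)·e^0.115350 = 486.2873 × 1.122266 = 545.7437
Market £533.27 < fair 545.7437: forward underpriced → reverse cash-and-carry (short the stock, invest proceeds at r, pay the dividends, go long the forward).
Profit at T = |F_mkt − F*| = |533.27 − 545.7437| = £12.47 per share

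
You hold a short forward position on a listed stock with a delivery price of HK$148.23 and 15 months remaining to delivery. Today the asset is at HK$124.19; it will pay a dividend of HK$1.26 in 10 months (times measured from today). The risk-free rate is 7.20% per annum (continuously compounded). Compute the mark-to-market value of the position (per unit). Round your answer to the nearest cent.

PV(remaining dividends) I = 1.26·e^(−0.0720·10/12) = 1.1866
Current forward F = (S − I)·e^(rT) = (124.19 − 1.1866)·e^(0.0720·15/12) = 123.0034 × 1.094174 = 134.5871
Value (long) = (F − K)·e^(−rT) = (134.5871 − 148.23) × 0.913931 = -12.4687
Short position value = −(long value) = HK$12.47

HK$12.47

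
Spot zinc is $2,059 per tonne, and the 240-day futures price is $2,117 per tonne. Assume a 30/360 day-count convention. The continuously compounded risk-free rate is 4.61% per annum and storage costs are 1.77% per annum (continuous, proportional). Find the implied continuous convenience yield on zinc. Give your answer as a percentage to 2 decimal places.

2.21%

F = S·e^((r+u−y)T) ⇒ (r+u−y) = ln(F/S)/T
ln(2117/2059) = 0.027780; /T ⇒ 0.041670
y = r + u − ln(F/S)/T = 0.0461 + 0.0177 − 0.041670 = 0.022130
y = 2.21%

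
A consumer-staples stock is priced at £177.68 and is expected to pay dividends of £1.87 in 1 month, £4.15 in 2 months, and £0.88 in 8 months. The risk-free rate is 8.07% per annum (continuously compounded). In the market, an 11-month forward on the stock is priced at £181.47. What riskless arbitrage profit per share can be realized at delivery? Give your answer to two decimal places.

PV(dividends) I = 1.87·e^(−0.0807·1/12) + 4.15·e^(−0.0807·2/12) + 0.88·e^(−0.0807·8/12) = 6.7859
Fair forward F* = (S − I)·e^(rT) = (177.68 − 6.7859)·e^0.073975 = 170.8941 × 1.076780 = 184.0153
Market £181.47 < fair 184.0153: forward underpriced → reverse cash-and-carry (short the stock, invest proceeds at r, pay the dividends, go long the forward).
Profit at T = |F_mkt − F*| = |181.47 − 184.0153| = £2.55 per share

£2.55 per share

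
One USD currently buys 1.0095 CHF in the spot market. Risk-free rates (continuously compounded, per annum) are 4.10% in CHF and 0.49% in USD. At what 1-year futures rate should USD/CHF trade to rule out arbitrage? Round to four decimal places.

F = S·e^((r_CHF − r_USD)T) = 1.0095 · e^((0.0410 − 0.0049) × 1)
= 1.0095 · e^0.036100 = 1.0095 × 1.036760
F = 1.0466 CHF per USD

1.0466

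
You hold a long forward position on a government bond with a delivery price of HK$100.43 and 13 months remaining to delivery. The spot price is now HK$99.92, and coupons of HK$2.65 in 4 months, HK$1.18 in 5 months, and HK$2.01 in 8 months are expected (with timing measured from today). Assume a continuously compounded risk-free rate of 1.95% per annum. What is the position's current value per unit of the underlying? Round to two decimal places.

-HK$4.20

PV(remaining coupons) I = 2.65·e^(−0.0195·4/12) + 1.18·e^(−0.0195·5/12) + 2.01·e^(−0.0195·8/12) = 5.7873
Current forward F = (S − I)·e^(rT) = (99.92 − 5.7873)·e^(0.0195·13/12) = 94.1327 × 1.021350 = 96.1424
Value (long) = (F − K)·e^(−rT) = (96.1424 − 100.43) × 0.979097 = -4.1980
Value = -HK$4.20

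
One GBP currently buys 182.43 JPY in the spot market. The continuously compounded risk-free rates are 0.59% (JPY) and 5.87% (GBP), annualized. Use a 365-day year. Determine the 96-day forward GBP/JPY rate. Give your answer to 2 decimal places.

179.91

F = S·e^((r_JPY − r_GBP)T) = 182.43 · e^((0.0059 − 0.0587) × 96/365)
= 182.43 · e^-0.013887 = 182.43 × 0.986209
F = 179.91 JPY per GBP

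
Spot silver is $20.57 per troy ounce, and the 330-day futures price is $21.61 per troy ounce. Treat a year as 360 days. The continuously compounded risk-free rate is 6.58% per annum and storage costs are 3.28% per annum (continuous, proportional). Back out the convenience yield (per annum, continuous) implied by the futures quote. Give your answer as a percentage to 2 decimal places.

4.48%

F = S·e^((r+u−y)T) ⇒ (r+u−y) = ln(F/S)/T
ln(21.61/20.57) = 0.049322; /T ⇒ 0.053806
y = r + u − ln(F/S)/T = 0.0658 + 0.0328 − 0.053806 = 0.044794
y = 4.48%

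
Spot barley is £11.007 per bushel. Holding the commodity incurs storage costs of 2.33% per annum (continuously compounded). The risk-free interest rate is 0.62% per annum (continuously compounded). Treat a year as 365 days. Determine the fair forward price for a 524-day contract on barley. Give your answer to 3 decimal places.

£11.483 per bushel

Net carry = r + u − y = 0.0062 + 0.0233 − 0.0000 = 0.0295
F = S·e^((r+u−y)T) = 11.007 · e^(0.0295 × 524/365) = 11.007 · e^0.042351
= 11.007 × 1.043261 = £11.483 per bushel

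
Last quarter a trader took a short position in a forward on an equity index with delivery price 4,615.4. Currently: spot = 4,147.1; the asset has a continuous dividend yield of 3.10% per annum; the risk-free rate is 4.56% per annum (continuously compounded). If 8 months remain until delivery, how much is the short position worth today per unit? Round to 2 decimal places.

414.93

Current fair forward for the remaining 8 months: F = S·e^((r − q)·T), (r − q) = 0.0456 − 0.0310 = 0.0146
F = 4147.1 · e^(0.0146 × 8/12) = 4147.1 × 1.00978086 = 4187.6622
Value of long forward = (F − K)·e^(−rT) = (4187.6622 − 4615.4) · e^(−0.0456·8/12)
= -427.7378 × 0.97005743 = -414.93
Short position value = −(long value) = 414.93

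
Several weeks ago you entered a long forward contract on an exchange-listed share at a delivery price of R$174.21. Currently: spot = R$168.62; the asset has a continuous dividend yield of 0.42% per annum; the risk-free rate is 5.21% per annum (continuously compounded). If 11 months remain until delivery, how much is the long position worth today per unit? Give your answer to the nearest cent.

R$1.89

Current fair forward for the remaining 11 months: F = S·e^((r − q)·T), (r − q) = 0.0521 − 0.0042 = 0.0479
F = 168.62 · e^(0.0479 × 11/12) = 168.62 × 1.044887 = 176.1888
Value of long forward = (F − K)·e^(−rT) = (176.1888 − 174.21) · e^(−0.0521·11/12)
= 1.9788 × 0.953364 = 1.89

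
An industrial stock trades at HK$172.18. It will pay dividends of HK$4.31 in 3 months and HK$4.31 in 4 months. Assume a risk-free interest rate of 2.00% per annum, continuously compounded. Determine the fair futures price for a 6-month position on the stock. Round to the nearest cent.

HK$165.25

PV(dividends) I = 4.31·e^(−0.0200·3/12) + 4.31·e^(−0.0200·4/12)
I = 4.2885 + 4.2814 = 8.5699
F = (S − I)·e^(rT) = (172.18 − 8.5699) · e^(0.0200·6/12)
= 163.6101 · e^0.010000 = 163.6101 × 1.010050 = HK$165.25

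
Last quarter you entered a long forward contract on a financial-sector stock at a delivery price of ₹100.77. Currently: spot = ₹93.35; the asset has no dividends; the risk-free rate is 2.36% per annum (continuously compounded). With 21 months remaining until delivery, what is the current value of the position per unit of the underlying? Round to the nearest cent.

Current fair forward for the remaining 21 months: F = S·e^(r·T), r = 0.0236
F = 93.35 · e^(0.0236 × 21/12) = 93.35 × 1.042165 = 97.2861
Value of long forward = (F − K)·e^(−rT) = (97.2861 − 100.77) · e^(−0.0236·21/12)
= -3.4839 × 0.959541 = -3.34

-₹3.34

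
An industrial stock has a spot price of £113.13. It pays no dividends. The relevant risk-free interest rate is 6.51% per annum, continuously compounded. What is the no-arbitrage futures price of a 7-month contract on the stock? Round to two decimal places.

F = S·e^(rT) = 113.13 · e^(0.0651 × 7/12)
= 113.13 · e^0.037975 = 113.13 × 1.038705
F = £117.51

£117.51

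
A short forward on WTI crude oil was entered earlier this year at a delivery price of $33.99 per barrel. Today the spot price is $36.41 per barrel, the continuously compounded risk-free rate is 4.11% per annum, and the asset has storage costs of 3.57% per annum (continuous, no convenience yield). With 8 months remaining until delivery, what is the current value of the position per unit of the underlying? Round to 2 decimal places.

Current fair forward for the remaining 8 months: F = S·e^((r + u)·T), (r + u) = 0.0411 + 0.0357 = 0.0768
F = 36.41 · e^(0.0768 × 8/12) = 36.41 × 1.052533 = 38.3227
Value of long forward = (F − K)·e^(−rT) = (38.3227 − 33.99) · e^(−0.0411·8/12)
= 4.3327 × 0.972972 = 4.22
Short position value = −(long value) = -$4.22

-$4.22 per barrel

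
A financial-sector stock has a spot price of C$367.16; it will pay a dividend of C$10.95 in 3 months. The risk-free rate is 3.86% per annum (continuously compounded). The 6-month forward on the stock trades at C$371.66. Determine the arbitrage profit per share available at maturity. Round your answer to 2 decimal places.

C$8.40 per share

PV(dividends) I = 10.95·e^(−0.0386·3/12) = 10.8448
Fair forward F* = (S − I)·e^(rT) = (367.16 − 10.8448)·e^0.019300 = 356.3152 × 1.019487 = 363.2587
Market C$371.66 > fair 363.2587: forward overpriced → cash-and-carry (borrow at r, buy the stock and collect the dividends, short the forward).
Profit at T = |F_mkt − F*| = |371.66 − 363.2587| = C$8.40 per share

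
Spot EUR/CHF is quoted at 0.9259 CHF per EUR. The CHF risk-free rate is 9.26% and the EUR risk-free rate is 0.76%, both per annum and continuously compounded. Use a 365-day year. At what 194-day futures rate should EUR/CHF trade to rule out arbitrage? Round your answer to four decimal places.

0.9687

F = S·e^((r_CHF − r_EUR)T) = 0.9259 · e^((0.0926 − 0.0076) × 194/365)
= 0.9259 · e^0.045178 = 0.9259 × 1.046214
F = 0.9687 CHF per EUR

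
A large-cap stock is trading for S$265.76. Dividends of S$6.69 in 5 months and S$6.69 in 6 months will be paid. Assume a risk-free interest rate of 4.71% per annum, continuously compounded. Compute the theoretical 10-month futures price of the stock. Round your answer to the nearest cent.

PV(dividends) I = 6.69·e^(−0.0471·5/12) + 6.69·e^(−0.0471·6/12)
I = 6.5600 + 6.5343 = 13.0943
F = (S − I)·e^(rT) = (265.76 − 13.0943) · e^(0.0471·10/12)
= 252.6657 · e^0.039250 = 252.6657 × 1.040030 = S$262.78

S$262.78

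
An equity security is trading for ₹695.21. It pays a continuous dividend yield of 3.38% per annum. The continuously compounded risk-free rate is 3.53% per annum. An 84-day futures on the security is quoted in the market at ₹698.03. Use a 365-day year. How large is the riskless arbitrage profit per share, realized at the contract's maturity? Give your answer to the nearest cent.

₹2.58 per share

Fair futures: F* = S·e^(carry·T), with carry = (r − q) = 0.0353 − 0.0338 = 0.0015
F* = 695.21 · e^(0.0015 × 84/365) = 695.21 · e^0.000345 = 695.21 × 1.000345 = ₹695.4498
Market ₹698.03 > fair ₹695.4498: forward overpriced → cash-and-carry (buy spot, short the forward).
At maturity, profit = |F_mkt − F*| = |698.03 − 695.4498| = ₹2.58 per share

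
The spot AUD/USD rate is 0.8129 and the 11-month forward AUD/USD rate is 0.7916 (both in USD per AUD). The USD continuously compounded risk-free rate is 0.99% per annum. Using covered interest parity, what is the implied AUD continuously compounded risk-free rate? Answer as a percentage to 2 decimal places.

F = S·e^((r_USD − r_AUD)T) ⇒ r_AUD = r_USD − ln(F/S)/T
ln(0.7916/0.8129) = -0.026552; /(11/12) = -0.028966
r_AUD = 0.0099 + 0.028966 = 0.038866
r_AUD = 3.89%

3.89%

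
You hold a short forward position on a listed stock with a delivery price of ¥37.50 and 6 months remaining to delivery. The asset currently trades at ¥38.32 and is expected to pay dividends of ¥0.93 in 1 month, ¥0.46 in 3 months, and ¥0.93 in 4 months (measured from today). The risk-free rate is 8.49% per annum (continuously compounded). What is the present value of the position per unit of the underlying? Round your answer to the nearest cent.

-¥0.10

PV(remaining dividends) I = 0.93·e^(−0.0849·1/12) + 0.46·e^(−0.0849·3/12) + 0.93·e^(−0.0849·4/12) = 2.2778
Current forward F = (S − I)·e^(rT) = (38.32 − 2.2778)·e^(0.0849·6/12) = 36.0422 × 1.043364 = 37.6051
Value (long) = (F − K)·e^(−rT) = (37.6051 − 37.50) × 0.958438 = 0.1007
Short position value = −(long value) = -¥0.10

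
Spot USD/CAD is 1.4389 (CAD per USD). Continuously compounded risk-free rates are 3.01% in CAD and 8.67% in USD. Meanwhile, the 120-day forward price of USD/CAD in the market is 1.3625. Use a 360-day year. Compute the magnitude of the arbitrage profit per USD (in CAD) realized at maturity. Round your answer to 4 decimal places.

Fair forward: F* = S·e^(carry·T), with carry = (r_CAD − r_USD) = 0.0301 − 0.0867 = -0.0566
F* = 1.4389 · e^(-0.0566 × 120/360) = 1.4389 · e^-0.018867 = 1.4389 × 0.981310 = 1.4120
Market 1.3625 < fair 1.4120: forward underpriced → reverse cash-and-carry (short spot, go long the forward).
At maturity, profit = |F_mkt − F*| = |1.3625 − 1.4120| = 0.0495 per USD (in CAD)

0.0495 per USD (in CAD)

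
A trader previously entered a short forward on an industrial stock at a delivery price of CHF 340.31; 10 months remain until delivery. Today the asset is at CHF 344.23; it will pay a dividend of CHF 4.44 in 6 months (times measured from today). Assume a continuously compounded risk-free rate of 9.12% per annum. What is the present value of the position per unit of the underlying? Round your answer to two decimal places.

PV(remaining dividends) I = 4.44·e^(−0.0912·6/12) = 4.2421
Current forward F = (S − I)·e^(rT) = (344.23 − 4.2421)·e^(0.0912·10/12) = 339.9879 × 1.078963 = 366.8344
Value (long) = (F − K)·e^(−rT) = (366.8344 − 340.31) × 0.926816 = 24.5832
Short position value = −(long value) = -CHF 24.58

-CHF 24.58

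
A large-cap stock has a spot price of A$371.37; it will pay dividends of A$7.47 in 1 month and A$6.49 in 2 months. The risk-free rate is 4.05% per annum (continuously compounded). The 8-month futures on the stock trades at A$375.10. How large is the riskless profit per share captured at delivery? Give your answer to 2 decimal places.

A$7.84 per share

PV(dividends) I = 7.47·e^(−0.0405·1/12) + 6.49·e^(−0.0405·2/12) = 13.8912
Fair futures F* = (S − I)·e^(rT) = (371.37 − 13.8912)·e^0.027000 = 357.4788 × 1.027368 = 367.2623
Market A$375.10 > fair 367.2623: forward overpriced → cash-and-carry (borrow at r, buy the stock and collect the dividends, short the forward).
Profit at T = |F_mkt − F*| = |375.10 − 367.2623| = A$7.84 per share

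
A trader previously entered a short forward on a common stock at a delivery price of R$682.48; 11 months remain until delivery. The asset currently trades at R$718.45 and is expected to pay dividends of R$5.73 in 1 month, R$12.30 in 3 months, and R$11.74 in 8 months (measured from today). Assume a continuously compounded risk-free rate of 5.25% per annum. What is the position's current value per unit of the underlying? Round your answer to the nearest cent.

-R$38.86

PV(remaining dividends) I = 5.73·e^(−0.0525·1/12) + 12.30·e^(−0.0525·3/12) + 11.74·e^(−0.0525·8/12) = 29.1808
Current forward F = (S − I)·e^(rT) = (718.45 − 29.1808)·e^(0.0525·11/12) = 689.2692 × 1.049302 = 723.2516
Value (long) = (F − K)·e^(−rT) = (723.2516 − 682.48) × 0.953015 = 38.8559
Short position value = −(long value) = -R$38.86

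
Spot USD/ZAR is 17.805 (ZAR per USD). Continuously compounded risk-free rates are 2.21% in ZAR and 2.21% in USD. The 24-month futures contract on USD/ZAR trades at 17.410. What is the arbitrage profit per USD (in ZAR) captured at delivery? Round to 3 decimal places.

Fair futures: F* = S·e^(carry·T), with carry = (r_ZAR − r_USD) = 0.0221 − 0.0221 = 0.0000
F* = 17.805 · e^(0.0000 × 24/12) = 17.805 · e^0.000000 = 17.805 × 1.000000 = 17.8050
Market 17.410 < fair 17.8050: forward underpriced → reverse cash-and-carry (short spot, go long the forward).
At maturity, profit = |F_mkt − F*| = |17.410 − 17.8050| = 0.395 per USD (in ZAR)

0.395 per USD (in ZAR)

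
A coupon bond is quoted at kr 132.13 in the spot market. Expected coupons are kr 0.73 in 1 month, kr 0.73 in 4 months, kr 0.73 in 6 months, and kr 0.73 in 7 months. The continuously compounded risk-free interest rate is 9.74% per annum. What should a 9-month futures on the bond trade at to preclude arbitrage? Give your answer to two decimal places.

kr 139.11

PV(coupons) I = 0.73·e^(−0.0974·1/12) + 0.73·e^(−0.0974·4/12) + 0.73·e^(−0.0974·6/12) + 0.73·e^(−0.0974·7/12)
I = 0.7241 + 0.7067 + 0.6953 + 0.6897 = 2.8158
F = (S − I)·e^(rT) = (132.13 − 2.8158) · e^(0.0974·9/12)
= 129.3142 · e^0.073050 = 129.3142 × 1.075784 = kr 139.11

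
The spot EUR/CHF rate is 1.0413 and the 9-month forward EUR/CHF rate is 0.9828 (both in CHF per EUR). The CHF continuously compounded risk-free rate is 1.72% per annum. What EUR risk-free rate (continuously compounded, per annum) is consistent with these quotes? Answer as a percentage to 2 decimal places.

9.43%

F = S·e^((r_CHF − r_EUR)T) ⇒ r_EUR = r_CHF − ln(F/S)/T
ln(0.9828/1.0413) = -0.057820; /(9/12) = -0.077093
r_EUR = 0.0172 + 0.077093 = 0.094293
r_EUR = 9.43%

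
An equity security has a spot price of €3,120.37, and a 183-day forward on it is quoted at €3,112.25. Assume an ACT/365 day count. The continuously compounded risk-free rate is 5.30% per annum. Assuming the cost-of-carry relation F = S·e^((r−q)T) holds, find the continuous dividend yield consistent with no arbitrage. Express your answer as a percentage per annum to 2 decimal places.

5.82%

From F = S·e^((r−q)T): (r − q) = ln(F/S)/T
ln(3112.25/3120.37) = ln(0.997398) = -0.002605
(r − q) = -0.002605 / (183/365) = -0.005196
q = r − ln(F/S)/T = 0.0530 + 0.005196 = 0.058196
q = 5.82%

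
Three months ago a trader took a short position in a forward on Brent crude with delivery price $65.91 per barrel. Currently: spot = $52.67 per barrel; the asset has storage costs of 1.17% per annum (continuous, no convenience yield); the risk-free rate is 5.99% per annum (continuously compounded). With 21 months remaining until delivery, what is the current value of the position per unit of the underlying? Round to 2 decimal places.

Current fair forward for the remaining 21 months: F = S·e^((r + u)·T), (r + u) = 0.0599 + 0.0117 = 0.0716
F = 52.67 · e^(0.0716 × 21/12) = 52.67 × 1.133488 = 59.7008
Value of long forward = (F − K)·e^(−rT) = (59.7008 − 65.91) · e^(−0.0599·21/12)
= -6.2092 × 0.900482 = -5.59
Short position value = −(long value) = $5.59

$5.59 per barrel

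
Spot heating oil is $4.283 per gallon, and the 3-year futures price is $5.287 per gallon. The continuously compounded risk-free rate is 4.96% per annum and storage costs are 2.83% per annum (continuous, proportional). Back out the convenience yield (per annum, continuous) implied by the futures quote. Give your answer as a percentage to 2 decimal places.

F = S·e^((r+u−y)T) ⇒ (r+u−y) = ln(F/S)/T
ln(5.287/4.283) = 0.210597; /T ⇒ 0.070199
y = r + u − ln(F/S)/T = 0.0496 + 0.0283 − 0.070199 = 0.007701
y = 0.77%

0.77%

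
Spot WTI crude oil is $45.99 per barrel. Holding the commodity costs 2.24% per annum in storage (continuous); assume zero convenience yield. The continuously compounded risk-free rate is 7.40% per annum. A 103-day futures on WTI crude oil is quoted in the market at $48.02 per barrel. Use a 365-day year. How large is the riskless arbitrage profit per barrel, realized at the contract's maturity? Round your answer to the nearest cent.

Fair futures: F* = S·e^(carry·T), with carry = (r + u) = 0.0740 + 0.0224 = 0.0964
F* = 45.99 · e^(0.0964 × 103/365) = 45.99 · e^0.027203 = 45.99 × 1.027576 = $47.2582
Market $48.02 > fair $47.2582: forward overpriced → cash-and-carry (buy spot, short the forward).
At maturity, profit = |F_mkt − F*| = |48.02 − 47.2582| = $0.76 per barrel

$0.76 per barrel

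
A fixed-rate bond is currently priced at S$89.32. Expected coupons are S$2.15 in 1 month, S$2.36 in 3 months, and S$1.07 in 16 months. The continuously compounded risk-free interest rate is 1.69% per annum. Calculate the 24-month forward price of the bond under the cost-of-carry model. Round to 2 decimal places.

PV(coupons) I = 2.15·e^(−0.0169·1/12) + 2.36·e^(−0.0169·3/12) + 1.07·e^(−0.0169·16/12)
I = 2.1470 + 2.3501 + 1.0462 = 5.5433
F = (S − I)·e^(rT) = (89.32 − 5.5433) · e^(0.0169·24/12)
= 83.7767 · e^0.033800 = 83.7767 × 1.034378 = S$86.66

S$86.66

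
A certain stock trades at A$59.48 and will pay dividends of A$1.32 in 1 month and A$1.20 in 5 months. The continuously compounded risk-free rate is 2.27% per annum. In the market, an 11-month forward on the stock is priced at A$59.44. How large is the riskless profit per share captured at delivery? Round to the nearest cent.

PV(dividends) I = 1.32·e^(−0.0227·1/12) + 1.20·e^(−0.0227·5/12) = 2.5062
Fair forward F* = (S − I)·e^(rT) = (59.48 − 2.5062)·e^0.020808 = 56.9738 × 1.021026 = 58.1717
Market A$59.44 > fair 58.1717: forward overpriced → cash-and-carry (borrow at r, buy the stock and collect the dividends, short the forward).
Profit at T = |F_mkt − F*| = |59.44 − 58.1717| = A$1.27 per share

A$1.27 per share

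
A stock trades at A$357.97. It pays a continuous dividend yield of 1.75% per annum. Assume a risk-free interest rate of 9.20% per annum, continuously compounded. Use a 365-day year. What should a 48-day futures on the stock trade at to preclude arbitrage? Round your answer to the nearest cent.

A$361.49

F = S·e^((r − q)T) = 357.97 · e^((0.0920 − 0.0175) × 48/365)
= 357.97 · e^0.009797 = 357.97 × 1.009845
F = A$361.49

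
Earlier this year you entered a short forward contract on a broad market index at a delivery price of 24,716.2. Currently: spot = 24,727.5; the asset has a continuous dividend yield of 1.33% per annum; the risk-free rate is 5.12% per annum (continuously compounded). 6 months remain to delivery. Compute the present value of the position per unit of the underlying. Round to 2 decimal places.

Current fair forward for the remaining 6 months: F = S·e^((r − q)·T), (r − q) = 0.0512 − 0.0133 = 0.0379
F = 24727.5 · e^(0.0379 × 6/12) = 24727.5 × 1.01913069 = 25200.5541
Value of long forward = (F − K)·e^(−rT) = (25200.5541 − 24716.2) · e^(−0.0512·6/12)
= 484.3541 × 0.97472490 = 472.11
Short position value = −(long value) = -472.11

-472.11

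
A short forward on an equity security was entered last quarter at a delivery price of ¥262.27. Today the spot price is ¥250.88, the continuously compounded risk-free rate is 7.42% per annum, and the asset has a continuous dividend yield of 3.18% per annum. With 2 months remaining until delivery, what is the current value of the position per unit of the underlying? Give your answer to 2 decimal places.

¥9.49

Current fair forward for the remaining 2 months: F = S·e^((r − q)·T), (r − q) = 0.0742 − 0.0318 = 0.0424
F = 250.88 · e^(0.0424 × 2/12) = 250.88 × 1.007092 = 252.6592
Value of long forward = (F − K)·e^(−rT) = (252.6592 − 262.27) · e^(−0.0742·2/12)
= -9.6108 × 0.987709 = -9.49
Short position value = −(long value) = ¥9.49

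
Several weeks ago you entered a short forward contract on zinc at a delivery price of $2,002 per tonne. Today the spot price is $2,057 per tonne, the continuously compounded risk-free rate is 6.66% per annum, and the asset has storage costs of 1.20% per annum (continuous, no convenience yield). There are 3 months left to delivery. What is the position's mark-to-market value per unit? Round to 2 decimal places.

Current fair forward for the remaining 3 months: F = S·e^((r + u)·T), (r + u) = 0.0666 + 0.0120 = 0.0786
F = 2057 · e^(0.0786 × 3/12) = 2057 × 1.01984433 = 2097.8198
Value of long forward = (F − K)·e^(−rT) = (2097.8198 − 2002) · e^(−0.0666·3/12)
= 95.8198 × 0.98348785 = 94.24
Short position value = −(long value) = -$94.24

-$94.24 per tonne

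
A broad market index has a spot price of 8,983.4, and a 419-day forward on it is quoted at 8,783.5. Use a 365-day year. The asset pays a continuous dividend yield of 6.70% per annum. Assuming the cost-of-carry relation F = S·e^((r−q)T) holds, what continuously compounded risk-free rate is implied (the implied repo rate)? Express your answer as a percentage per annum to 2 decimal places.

From F = S·e^((r−q)T): (r − q) = ln(F/S)/T
ln(8783.5/8983.4) = ln(0.977748) = -0.022503
(r − q) = -0.022503 / (419/365) = -0.019603
r = ln(F/S)/T + q = -0.019603 + 0.0670 = 0.047397
r = 4.74%

4.74%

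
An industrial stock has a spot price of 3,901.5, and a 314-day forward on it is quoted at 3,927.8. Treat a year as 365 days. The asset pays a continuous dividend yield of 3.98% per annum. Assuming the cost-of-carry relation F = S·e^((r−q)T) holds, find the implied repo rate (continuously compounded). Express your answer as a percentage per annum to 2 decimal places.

From F = S·e^((r−q)T): (r − q) = ln(F/S)/T
ln(3927.8/3901.5) = ln(1.006741) = 0.006718
(r − q) = 0.006718 / (314/365) = 0.007809
r = ln(F/S)/T + q = 0.007809 + 0.0398 = 0.047609
r = 4.76%

4.76%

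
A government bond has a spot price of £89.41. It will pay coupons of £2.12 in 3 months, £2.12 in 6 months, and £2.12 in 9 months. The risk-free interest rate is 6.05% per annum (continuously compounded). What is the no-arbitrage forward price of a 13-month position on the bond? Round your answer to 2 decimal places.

PV(coupons) I = 2.12·e^(−0.0605·3/12) + 2.12·e^(−0.0605·6/12) + 2.12·e^(−0.0605·9/12)
I = 2.0882 + 2.0568 + 2.0260 = 6.1710
F = (S − I)·e^(rT) = (89.41 − 6.1710) · e^(0.0605·13/12)
= 83.2390 · e^0.065542 = 83.2390 × 1.067738 = £88.88

£88.88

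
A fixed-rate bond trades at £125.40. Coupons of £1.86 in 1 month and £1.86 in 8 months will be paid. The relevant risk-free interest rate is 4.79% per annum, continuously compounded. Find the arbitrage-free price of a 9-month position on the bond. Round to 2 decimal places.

£126.20

PV(coupons) I = 1.86·e^(−0.0479·1/12) + 1.86·e^(−0.0479·8/12)
I = 1.8526 + 1.8015 = 3.6541
F = (S − I)·e^(rT) = (125.40 − 3.6541) · e^(0.0479·9/12)
= 121.7459 · e^0.035925 = 121.7459 × 1.036578 = £126.20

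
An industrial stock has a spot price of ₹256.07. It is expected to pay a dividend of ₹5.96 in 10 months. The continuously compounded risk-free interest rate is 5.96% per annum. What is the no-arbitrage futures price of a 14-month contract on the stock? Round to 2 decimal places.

PV(dividends) I = 5.96·e^(−0.0596·10/12)
I = 5.6712
F = (S − I)·e^(rT) = (256.07 − 5.6712) · e^(0.0596·14/12)
= 250.3988 · e^0.069533 = 250.3988 × 1.072007 = ₹268.43

₹268.43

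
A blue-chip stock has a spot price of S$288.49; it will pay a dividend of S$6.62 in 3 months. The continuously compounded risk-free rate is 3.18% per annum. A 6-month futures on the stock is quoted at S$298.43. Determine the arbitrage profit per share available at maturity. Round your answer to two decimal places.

PV(dividends) I = 6.62·e^(−0.0318·3/12) = 6.5676
Fair futures F* = (S − I)·e^(rT) = (288.49 − 6.5676)·e^0.015900 = 281.9224 × 1.016027 = 286.4408
Market S$298.43 > fair 286.4408: forward overpriced → cash-and-carry (borrow at r, buy the stock and collect the dividends, short the forward).
Profit at T = |F_mkt − F*| = |298.43 − 286.4408| = S$11.99 per share

S$11.99 per share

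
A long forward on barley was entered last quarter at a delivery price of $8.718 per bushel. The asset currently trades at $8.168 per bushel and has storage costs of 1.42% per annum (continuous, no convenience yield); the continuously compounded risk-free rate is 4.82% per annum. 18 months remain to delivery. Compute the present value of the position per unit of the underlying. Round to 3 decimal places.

Current fair forward for the remaining 18 months: F = S·e^((r + u)·T), (r + u) = 0.0482 + 0.0142 = 0.0624
F = 8.168 · e^(0.0624 × 18/12) = 8.168 × 1.098120 = 8.9694
Value of long forward = (F − K)·e^(−rT) = (8.9694 − 8.718) · e^(−0.0482·18/12)
= 0.2514 × 0.930252 = 0.234

$0.234 per bushel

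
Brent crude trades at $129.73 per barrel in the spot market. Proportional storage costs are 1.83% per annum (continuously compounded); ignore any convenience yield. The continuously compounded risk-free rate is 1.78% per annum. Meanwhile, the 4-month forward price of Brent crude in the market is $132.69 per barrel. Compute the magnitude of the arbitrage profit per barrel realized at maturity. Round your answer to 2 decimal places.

$1.39 per barrel

Fair forward: F* = S·e^(carry·T), with carry = (r + u) = 0.0178 + 0.0183 = 0.0361
F* = 129.73 · e^(0.0361 × 4/12) = 129.73 · e^0.012033 = 129.73 × 1.012106 = $131.3005
Market $132.69 > fair $131.3005: forward overpriced → cash-and-carry (buy spot, short the forward).
At maturity, profit = |F_mkt − F*| = |132.69 − 131.3005| = $1.39 per barrel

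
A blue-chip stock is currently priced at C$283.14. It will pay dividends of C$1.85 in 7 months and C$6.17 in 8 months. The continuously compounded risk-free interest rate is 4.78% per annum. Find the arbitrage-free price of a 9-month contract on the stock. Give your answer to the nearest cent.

PV(dividends) I = 1.85·e^(−0.0478·7/12) + 6.17·e^(−0.0478·8/12)
I = 1.7991 + 5.9765 = 7.7756
F = (S − I)·e^(rT) = (283.14 − 7.7756) · e^(0.0478·9/12)
= 275.3644 · e^0.035850 = 275.3644 × 1.036500 = C$285.42

C$285.42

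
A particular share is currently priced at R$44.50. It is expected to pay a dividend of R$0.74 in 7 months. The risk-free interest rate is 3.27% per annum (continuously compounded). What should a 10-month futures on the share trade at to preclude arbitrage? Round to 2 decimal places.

PV(dividends) I = 0.74·e^(−0.0327·7/12)
I = 0.7260
F = (S − I)·e^(rT) = (44.50 − 0.7260) · e^(0.0327·10/12)
= 43.7740 · e^0.027250 = 43.7740 × 1.027625 = R$44.98

R$44.98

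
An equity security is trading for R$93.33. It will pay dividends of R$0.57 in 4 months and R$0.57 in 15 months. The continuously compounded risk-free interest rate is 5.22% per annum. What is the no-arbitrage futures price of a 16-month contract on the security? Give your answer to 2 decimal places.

R$98.88

PV(dividends) I = 0.57·e^(−0.0522·4/12) + 0.57·e^(−0.0522·15/12)
I = 0.5602 + 0.5340 = 1.0942
F = (S − I)·e^(rT) = (93.33 − 1.0942) · e^(0.0522·16/12)
= 92.2358 · e^0.069600 = 92.2358 × 1.072079 = R$98.88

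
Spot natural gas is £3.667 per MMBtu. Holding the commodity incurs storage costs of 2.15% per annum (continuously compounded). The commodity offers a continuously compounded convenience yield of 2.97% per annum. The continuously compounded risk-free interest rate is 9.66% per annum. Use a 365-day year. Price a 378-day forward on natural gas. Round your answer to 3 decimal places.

Net carry = r + u − y = 0.0966 + 0.0215 − 0.0297 = 0.0884
F = S·e^((r+u−y)T) = 3.667 · e^(0.0884 × 378/365) = 3.667 · e^0.091548
= 3.667 × 1.095869 = £4.019 per MMBtu

£4.019 per MMBtu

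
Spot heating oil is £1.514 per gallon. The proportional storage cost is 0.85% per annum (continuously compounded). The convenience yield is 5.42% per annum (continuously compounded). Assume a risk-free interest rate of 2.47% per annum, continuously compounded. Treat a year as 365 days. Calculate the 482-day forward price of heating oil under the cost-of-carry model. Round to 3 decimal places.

£1.473 per gallon

Net carry = r + u − y = 0.0247 + 0.0085 − 0.0542 = -0.0210
F = S·e^((r+u−y)T) = 1.514 · e^(-0.0210 × 482/365) = 1.514 · e^-0.027732
= 1.514 × 0.972649 = £1.473 per gallon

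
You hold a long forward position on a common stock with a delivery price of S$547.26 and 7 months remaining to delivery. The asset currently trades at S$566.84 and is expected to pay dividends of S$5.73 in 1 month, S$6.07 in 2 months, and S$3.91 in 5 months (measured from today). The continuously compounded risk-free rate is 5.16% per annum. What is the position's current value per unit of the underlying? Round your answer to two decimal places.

PV(remaining dividends) I = 5.73·e^(−0.0516·1/12) + 6.07·e^(−0.0516·2/12) + 3.91·e^(−0.0516·5/12) = 15.5503
Current forward F = (S − I)·e^(rT) = (566.84 − 15.5503)·e^(0.0516·7/12) = 551.2897 × 1.030558 = 568.1360
Value (long) = (F − K)·e^(−rT) = (568.1360 − 547.26) × 0.970348 = 20.2570
Value = S$20.26

S$20.26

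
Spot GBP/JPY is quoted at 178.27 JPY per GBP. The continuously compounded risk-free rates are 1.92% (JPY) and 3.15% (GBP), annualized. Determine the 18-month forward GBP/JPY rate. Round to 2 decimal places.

F = S·e^((r_JPY − r_GBP)T) = 178.27 · e^((0.0192 − 0.0315) × 18/12)
= 178.27 · e^-0.018450 = 178.27 × 0.981719
F = 175.01 JPY per GBP

175.01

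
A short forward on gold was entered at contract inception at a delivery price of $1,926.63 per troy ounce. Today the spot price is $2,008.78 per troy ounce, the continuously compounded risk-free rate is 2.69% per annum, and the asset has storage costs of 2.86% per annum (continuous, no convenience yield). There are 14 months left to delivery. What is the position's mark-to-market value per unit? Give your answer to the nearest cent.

Current fair forward for the remaining 14 months: F = S·e^((r + u)·T), (r + u) = 0.0269 + 0.0286 = 0.0555
F = 2008.78 · e^(0.0555 × 14/12) = 2008.78 × 1.06689227 = 2143.1519
Value of long forward = (F − K)·e^(−rT) = (2143.1519 − 1926.63) · e^(−0.0269·14/12)
= 216.5219 × 0.96910401 = 209.83
Short position value = −(long value) = -$209.83

-$209.83 per troy ounce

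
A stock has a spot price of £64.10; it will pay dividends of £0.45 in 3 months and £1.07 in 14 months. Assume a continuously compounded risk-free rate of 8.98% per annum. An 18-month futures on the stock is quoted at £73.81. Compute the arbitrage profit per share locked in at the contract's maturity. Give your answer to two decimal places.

PV(dividends) I = 0.45·e^(−0.0898·3/12) + 1.07·e^(−0.0898·14/12) = 1.4036
Fair futures F* = (S − I)·e^(rT) = (64.10 − 1.4036)·e^0.134700 = 62.6964 × 1.144193 = 71.7368
Market £73.81 > fair 71.7368: forward overpriced → cash-and-carry (borrow at r, buy the stock and collect the dividends, short the forward).
Profit at T = |F_mkt − F*| = |73.81 − 71.7368| = £2.07 per share

£2.07 per share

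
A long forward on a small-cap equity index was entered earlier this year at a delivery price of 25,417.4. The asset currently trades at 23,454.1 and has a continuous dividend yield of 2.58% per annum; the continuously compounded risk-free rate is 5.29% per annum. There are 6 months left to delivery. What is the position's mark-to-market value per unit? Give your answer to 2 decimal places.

-1600.44

Current fair forward for the remaining 6 months: F = S·e^((r − q)·T), (r − q) = 0.0529 − 0.0258 = 0.0271
F = 23454.1 · e^(0.0271 × 6/12) = 23454.1 × 1.01364222 = 23774.0660
Value of long forward = (F − K)·e^(−rT) = (23774.0660 − 25417.4) · e^(−0.0529·6/12)
= -1643.3340 × 0.97389674 = -1600.44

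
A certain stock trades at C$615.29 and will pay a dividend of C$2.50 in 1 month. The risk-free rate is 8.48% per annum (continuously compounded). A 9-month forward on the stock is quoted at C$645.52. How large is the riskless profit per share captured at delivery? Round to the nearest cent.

PV(dividends) I = 2.50·e^(−0.0848·1/12) = 2.4824
Fair forward F* = (S − I)·e^(rT) = (615.29 − 2.4824)·e^0.063600 = 612.8076 × 1.065666 = 653.0482
Market C$645.52 < fair 653.0482: forward underpriced → reverse cash-and-carry (short the stock, invest proceeds at r, pay the dividends, go long the forward).
Profit at T = |F_mkt − F*| = |645.52 − 653.0482| = C$7.53 per share

C$7.53 per share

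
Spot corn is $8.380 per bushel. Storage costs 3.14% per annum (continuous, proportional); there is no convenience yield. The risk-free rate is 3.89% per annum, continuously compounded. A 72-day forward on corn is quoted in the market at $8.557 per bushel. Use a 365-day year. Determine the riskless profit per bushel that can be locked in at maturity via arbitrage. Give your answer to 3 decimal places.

$0.060 per bushel

Fair forward: F* = S·e^(carry·T), with carry = (r + u) = 0.0389 + 0.0314 = 0.0703
F* = 8.380 · e^(0.0703 × 72/365) = 8.380 · e^0.013867 = 8.380 × 1.013964 = $8.4970
Market $8.557 > fair $8.4970: forward overpriced → cash-and-carry (buy spot, short the forward).
At maturity, profit = |F_mkt − F*| = |8.557 − 8.4970| = $0.060 per bushel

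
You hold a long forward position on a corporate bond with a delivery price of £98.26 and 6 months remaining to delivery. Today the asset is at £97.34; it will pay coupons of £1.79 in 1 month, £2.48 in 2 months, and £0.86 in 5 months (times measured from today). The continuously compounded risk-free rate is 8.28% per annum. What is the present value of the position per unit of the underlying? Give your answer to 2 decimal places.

PV(remaining coupons) I = 1.79·e^(−0.0828·1/12) + 2.48·e^(−0.0828·2/12) + 0.86·e^(−0.0828·5/12) = 5.0545
Current forward F = (S − I)·e^(rT) = (97.34 − 5.0545)·e^(0.0828·6/12) = 92.2855 × 1.042269 = 96.1863
Value (long) = (F − K)·e^(−rT) = (96.1863 − 98.26) × 0.959445 = -1.9896
Value = -£1.99

-£1.99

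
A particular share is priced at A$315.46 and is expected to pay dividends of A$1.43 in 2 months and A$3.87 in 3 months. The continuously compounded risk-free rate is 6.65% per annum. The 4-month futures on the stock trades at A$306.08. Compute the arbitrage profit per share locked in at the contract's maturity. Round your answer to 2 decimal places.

A$11.11 per share

PV(dividends) I = 1.43·e^(−0.0665·2/12) + 3.87·e^(−0.0665·3/12) = 5.2204
Fair futures F* = (S − I)·e^(rT) = (315.46 − 5.2204)·e^0.022167 = 310.2396 × 1.022415 = 317.1936
Market A$306.08 < fair 317.1936: forward underpriced → reverse cash-and-carry (short the stock, invest proceeds at r, pay the dividends, go long the forward).
Profit at T = |F_mkt − F*| = |306.08 − 317.1936| = A$11.11 per share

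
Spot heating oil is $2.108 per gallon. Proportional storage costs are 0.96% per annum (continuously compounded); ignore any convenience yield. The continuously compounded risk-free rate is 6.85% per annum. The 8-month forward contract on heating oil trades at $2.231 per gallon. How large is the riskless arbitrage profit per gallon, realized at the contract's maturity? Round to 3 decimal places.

$0.010 per gallon

Fair forward: F* = S·e^(carry·T), with carry = (r + u) = 0.0685 + 0.0096 = 0.0781
F* = 2.108 · e^(0.0781 × 8/12) = 2.108 · e^0.052067 = 2.108 × 1.053446 = $2.2207
Market $2.231 > fair $2.2207: forward overpriced → cash-and-carry (buy spot, short the forward).
At maturity, profit = |F_mkt − F*| = |2.231 − 2.2207| = $0.010 per gallon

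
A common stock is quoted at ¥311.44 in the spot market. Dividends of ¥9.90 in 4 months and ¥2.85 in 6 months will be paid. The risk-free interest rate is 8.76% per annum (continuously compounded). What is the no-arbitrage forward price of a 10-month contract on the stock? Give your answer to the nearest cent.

PV(dividends) I = 9.90·e^(−0.0876·4/12) + 2.85·e^(−0.0876·6/12)
I = 9.6151 + 2.7279 = 12.3430
F = (S − I)·e^(rT) = (311.44 − 12.3430) · e^(0.0876·10/12)
= 299.0970 · e^0.073000 = 299.0970 × 1.075731 = ¥321.75

¥321.75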